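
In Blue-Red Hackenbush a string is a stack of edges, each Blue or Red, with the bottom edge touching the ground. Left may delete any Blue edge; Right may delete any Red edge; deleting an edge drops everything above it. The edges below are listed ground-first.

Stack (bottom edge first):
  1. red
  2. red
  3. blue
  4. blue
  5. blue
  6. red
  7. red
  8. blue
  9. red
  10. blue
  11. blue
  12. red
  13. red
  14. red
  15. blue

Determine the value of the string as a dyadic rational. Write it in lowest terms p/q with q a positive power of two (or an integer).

1 of 15 · r · max L −∞ · min R 0 — -1
2 of 15 · rr · max L −∞ · min R -1 — -2
3 of 15 · rrb · max L -2 · min R -1 — -3/2
4 of 15 · rrbb · max L -3/2 · min R -1 — -5/4
5 of 15 · rrbbb · max L -5/4 · min R -1 — -9/8
6 of 15 · rrbbbr · max L -5/4 · min R -9/8 — -19/16
7 of 15 · rrbbbrr · max L -5/4 · min R -19/16 — -39/32
8 of 15 · rrbbbrrb · max L -39/32 · min R -19/16 — -77/64
9 of 15 · rrbbbrrbr · max L -39/32 · min R -77/64 — -155/128
10 of 15 · rrbbbrrbrb · max L -155/128 · min R -77/64 — -309/256
11 of 15 · rrbbbrrbrbb · max L -309/256 · min R -77/64 — -617/512
12 of 15 · rrbbbrrbrbbr · max L -309/256 · min R -617/512 — -1235/1024
13 of 15 · rrbbbrrbrbbrr · max L -309/256 · min R -1235/1024 — -2471/2048
14 of 15 · rrbbbrrbrbbrrr · max L -309/256 · min R -2471/2048 — -4943/4096
15 of 15 · rrbbbrrbrbbrrrb · max L -4943/4096 · min R -2471/2048 — -9885/8192

-9885/8192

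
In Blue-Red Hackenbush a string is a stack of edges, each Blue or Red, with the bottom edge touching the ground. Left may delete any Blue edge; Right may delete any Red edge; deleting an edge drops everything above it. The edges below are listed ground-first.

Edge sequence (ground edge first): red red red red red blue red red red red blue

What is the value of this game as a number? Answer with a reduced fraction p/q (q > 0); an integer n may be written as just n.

-317/64

G(r) = { · | 0 } = -1
G(rr) = { · | -1, 0 } = -2
G(rrr) = { · | -2, -1, 0 } = -3
G(rrrr) = { · | -3, -2, -1, 0 } = -4
G(rrrrr) = { · | -4, -3, -2, -1, 0 } = -5
G(rrrrrb) = { -5 | -4, -3, -2, -1, 0 } = -9/2
G(rrrrrbr) = { -5 | -9/2, -4, -3, -2, -1, 0 } = -19/4
G(rrrrrbrr) = { -5 | -19/4, -9/2, -4, -3, -2, -1, 0 } = -39/8
G(rrrrrbrrr) = { -5 | -39/8, -19/4, -9/2, -4, -3, -2, -1, 0 } = -79/16
G(rrrrrbrrrr) = { -5 | -79/16, -39/8, -19/4, -9/2, -4, -3, -2, -1, 0 } = -159/32
G(rrrrrbrrrrb) = { -5, -159/32 | -79/16, -39/8, -19/4, -9/2, -4, -3, -2, -1, 0 } = -317/64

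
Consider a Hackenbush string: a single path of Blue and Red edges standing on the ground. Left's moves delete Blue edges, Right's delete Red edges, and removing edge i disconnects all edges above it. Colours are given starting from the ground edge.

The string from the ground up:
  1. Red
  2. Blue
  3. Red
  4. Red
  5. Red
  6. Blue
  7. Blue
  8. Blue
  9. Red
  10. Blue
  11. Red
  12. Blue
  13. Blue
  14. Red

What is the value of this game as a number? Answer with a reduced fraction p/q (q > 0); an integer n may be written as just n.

g_1 [R]  L=[(no moves)]  R=[0]  — -1
g_2 [RB]  L=[-1]  R=[0]  — -1/2
g_3 [RBR]  L=[-1]  R=[-1/2,0]  — -3/4
g_4 [RBRR]  L=[-1]  R=[-3/4,-1/2,0]  — -7/8
g_5 [RBRRR]  L=[-1]  R=[-7/8,-3/4,-1/2,0]  — -15/16
g_6 [RBRRRB]  L=[-1,-15/16]  R=[-7/8,-3/4,-1/2,0]  — -29/32
g_7 [RBRRRBB]  L=[-1,-15/16,-29/32]  R=[-7/8,-3/4,-1/2,0]  — -57/64
g_8 [RBRRRBBB]  L=[-1,-15/16,-29/32,-57/64]  R=[-7/8,-3/4,-1/2,0]  — -113/128
g_9 [RBRRRBBBR]  L=[-1,-15/16,-29/32,-57/64]  R=[-113/128,-7/8,-3/4,-1/2,0]  — -227/256
g_10 [RBRRRBBBRB]  L=[-1,-15/16,-29/32,-57/64,-227/256]  R=[-113/128,-7/8,-3/4,-1/2,0]  — -453/512
g_11 [RBRRRBBBRBR]  L=[-1,-15/16,-29/32,-57/64,-227/256]  R=[-453/512,-113/128,-7/8,-3/4,-1/2,0]  — -907/1024
g_12 [RBRRRBBBRBRB]  L=[-1,-15/16,-29/32,-57/64,-227/256,-907/1024]  R=[-453/512,-113/128,-7/8,-3/4,-1/2,0]  — -1813/2048
g_13 [RBRRRBBBRBRBB]  L=[-1,-15/16,-29/32,-57/64,-227/256,-907/1024,-1813/2048]  R=[-453/512,-113/128,-7/8,-3/4,-1/2,0]  — -3625/4096
g_14 [RBRRRBBBRBRBBR]  L=[-1,-15/16,-29/32,-57/64,-227/256,-907/1024,-1813/2048]  R=[-3625/4096,-453/512,-113/128,-7/8,-3/4,-1/2,0]  — -7251/8192

-7251/8192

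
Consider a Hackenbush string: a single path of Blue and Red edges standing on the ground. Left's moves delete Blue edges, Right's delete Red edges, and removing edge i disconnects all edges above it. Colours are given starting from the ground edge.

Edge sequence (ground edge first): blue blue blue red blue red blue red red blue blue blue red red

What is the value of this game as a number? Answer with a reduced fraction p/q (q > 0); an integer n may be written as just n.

5433/2048

Build val(s[:k]) for k = 1..14, string s = blue blue blue red blue red blue red red blue blue blue red red.
edge 1 of 14 (blue): { 0 | (no moves) } = 1
edge 2 of 14 (blue): { 0, 1 | (no moves) } = 2
edge 3 of 14 (blue): { 0, 1, 2 | (no moves) } = 3
edge 4 of 14 (red): { 0, 1, 2 | 3 } = 5/2
edge 5 of 14 (blue): { 0, 1, 2, 5/2 | 3 } = 11/4
edge 6 of 14 (red): { 0, 1, 2, 5/2 | 11/4, 3 } = 21/8
edge 7 of 14 (blue): { 0, 1, 2, 5/2, 21/8 | 11/4, 3 } = 43/16
edge 8 of 14 (red): { 0, 1, 2, 5/2, 21/8 | 43/16, 11/4, 3 } = 85/32
edge 9 of 14 (red): { 0, 1, 2, 5/2, 21/8 | 85/32, 43/16, 11/4, 3 } = 169/64
edge 10 of 14 (blue): { 0, 1, 2, 5/2, 21/8, 169/64 | 85/32, 43/16, 11/4, 3 } = 339/128
edge 11 of 14 (blue): { 0, 1, 2, 5/2, 21/8, 169/64, 339/128 | 85/32, 43/16, 11/4, 3 } = 679/256
edge 12 of 14 (blue): { 0, 1, 2, 5/2, 21/8, 169/64, 339/128, 679/256 | 85/32, 43/16, 11/4, 3 } = 1359/512
edge 13 of 14 (red): { 0, 1, 2, 5/2, 21/8, 169/64, 339/128, 679/256 | 1359/512, 85/32, 43/16, 11/4, 3 } = 2717/1024
edge 14 of 14 (red): { 0, 1, 2, 5/2, 21/8, 169/64, 339/128, 679/256 | 2717/1024, 1359/512, 85/32, 43/16, 11/4, 3 } = 5433/2048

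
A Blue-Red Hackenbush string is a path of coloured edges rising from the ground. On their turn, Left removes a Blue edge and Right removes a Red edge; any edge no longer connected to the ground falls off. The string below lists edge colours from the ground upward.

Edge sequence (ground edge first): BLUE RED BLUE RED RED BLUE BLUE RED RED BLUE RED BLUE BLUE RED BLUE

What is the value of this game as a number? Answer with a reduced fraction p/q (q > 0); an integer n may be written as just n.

value_1 [B]  L=[0]  R=[(no moves)]  = 1
value_2 [BR]  L=[0]  R=[1]  = 1/2
value_3 [BRB]  L=[0,1/2]  R=[1]  = 3/4
value_4 [BRBR]  L=[0,1/2]  R=[3/4,1]  = 5/8
value_5 [BRBRR]  L=[0,1/2]  R=[5/8,3/4,1]  = 9/16
value_6 [BRBRRB]  L=[0,1/2,9/16]  R=[5/8,3/4,1]  = 19/32
value_7 [BRBRRBB]  L=[0,1/2,9/16,19/32]  R=[5/8,3/4,1]  = 39/64
value_8 [BRBRRBBR]  L=[0,1/2,9/16,19/32]  R=[39/64,5/8,3/4,1]  = 77/128
value_9 [BRBRRBBRR]  L=[0,1/2,9/16,19/32]  R=[77/128,39/64,5/8,3/4,1]  = 153/256
value_10 [BRBRRBBRRB]  L=[0,1/2,9/16,19/32,153/256]  R=[77/128,39/64,5/8,3/4,1]  = 307/512
value_11 [BRBRRBBRRBR]  L=[0,1/2,9/16,19/32,153/256]  R=[307/512,77/128,39/64,5/8,3/4,1]  = 613/1024
value_12 [BRBRRBBRRBRB]  L=[0,1/2,9/16,19/32,153/256,613/1024]  R=[307/512,77/128,39/64,5/8,3/4,1]  = 1227/2048
value_13 [BRBRRBBRRBRBB]  L=[0,1/2,9/16,19/32,153/256,613/1024,1227/2048]  R=[307/512,77/128,39/64,5/8,3/4,1]  = 2455/4096
value_14 [BRBRRBBRRBRBBR]  L=[0,1/2,9/16,19/32,153/256,613/1024,1227/2048]  R=[2455/4096,307/512,77/128,39/64,5/8,3/4,1]  = 4909/8192
value_15 [BRBRRBBRRBRBBRB]  L=[0,1/2,9/16,19/32,153/256,613/1024,1227/2048,4909/8192]  R=[2455/4096,307/512,77/128,39/64,5/8,3/4,1]  = 9819/16384

9819/16384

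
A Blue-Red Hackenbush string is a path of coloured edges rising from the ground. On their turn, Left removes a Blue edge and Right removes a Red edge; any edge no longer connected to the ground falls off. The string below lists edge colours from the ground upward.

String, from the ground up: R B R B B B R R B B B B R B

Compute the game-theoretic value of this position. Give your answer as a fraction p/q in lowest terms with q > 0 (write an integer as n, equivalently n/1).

Build v(s[:k]) for k = 1..14, string s = R B R B B B R R B B B B R B.
1 of 14 · R · max L −∞ · min R 0 = -1
2 of 14 · RB · max L -1 · min R 0 = -1/2
3 of 14 · RBR · max L -1 · min R -1/2 = -3/4
4 of 14 · RBRB · max L -3/4 · min R -1/2 = -5/8
5 of 14 · RBRBB · max L -5/8 · min R -1/2 = -9/16
6 of 14 · RBRBBB · max L -9/16 · min R -1/2 = -17/32
7 of 14 · RBRBBBR · max L -9/16 · min R -17/32 = -35/64
8 of 14 · RBRBBBRR · max L -9/16 · min R -35/64 = -71/128
9 of 14 · RBRBBBRRB · max L -71/128 · min R -35/64 = -141/256
10 of 14 · RBRBBBRRBB · max L -141/256 · min R -35/64 = -281/512
11 of 14 · RBRBBBRRBBB · max L -281/512 · min R -35/64 = -561/1024
12 of 14 · RBRBBBRRBBBB · max L -561/1024 · min R -35/64 = -1121/2048
13 of 14 · RBRBBBRRBBBBR · max L -561/1024 · min R -1121/2048 = -2243/4096
14 of 14 · RBRBBBRRBBBBRB · max L -2243/4096 · min R -1121/2048 = -4485/8192

-4485/8192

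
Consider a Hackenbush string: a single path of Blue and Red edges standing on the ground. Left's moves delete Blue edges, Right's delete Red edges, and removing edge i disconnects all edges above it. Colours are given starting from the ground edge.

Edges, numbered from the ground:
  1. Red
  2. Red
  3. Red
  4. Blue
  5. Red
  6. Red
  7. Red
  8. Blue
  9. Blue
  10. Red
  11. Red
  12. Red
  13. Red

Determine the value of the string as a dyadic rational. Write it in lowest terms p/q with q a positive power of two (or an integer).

-2975/1024

step 1: add Red to get R; options L={ · } R={ 0 } so -1
step 2: add Red to get RR; options L={ · } R={ -1 0 } so -2
step 3: add Red to get RRR; options L={ · } R={ -2 -1 0 } so -3
step 4: add Blue to get RRRB; options L={ -3 } R={ -2 -1 0 } so -5/2
step 5: add Red to get RRRBR; options L={ -3 } R={ -5/2 -2 -1 0 } so -11/4
step 6: add Red to get RRRBRR; options L={ -3 } R={ -11/4 -5/2 -2 -1 0 } so -23/8
step 7: add Red to get RRRBRRR; options L={ -3 } R={ -23/8 -11/4 -5/2 -2 -1 0 } so -47/16
step 8: add Blue to get RRRBRRRB; options L={ -3 -47/16 } R={ -23/8 -11/4 -5/2 -2 -1 0 } so -93/32
step 9: add Blue to get RRRBRRRBB; options L={ -3 -47/16 -93/32 } R={ -23/8 -11/4 -5/2 -2 -1 0 } so -185/64
step 10: add Red to get RRRBRRRBBR; options L={ -3 -47/16 -93/32 } R={ -185/64 -23/8 -11/4 -5/2 -2 -1 0 } so -371/128
step 11: add Red to get RRRBRRRBBRR; options L={ -3 -47/16 -93/32 } R={ -371/128 -185/64 -23/8 -11/4 -5/2 -2 -1 0 } so -743/256
step 12: add Red to get RRRBRRRBBRRR; options L={ -3 -47/16 -93/32 } R={ -743/256 -371/128 -185/64 -23/8 -11/4 -5/2 -2 -1 0 } so -1487/512
step 13: add Red to get RRRBRRRBBRRRR; options L={ -3 -47/16 -93/32 } R={ -1487/512 -743/256 -371/128 -185/64 -23/8 -11/4 -5/2 -2 -1 0 } so -2975/1024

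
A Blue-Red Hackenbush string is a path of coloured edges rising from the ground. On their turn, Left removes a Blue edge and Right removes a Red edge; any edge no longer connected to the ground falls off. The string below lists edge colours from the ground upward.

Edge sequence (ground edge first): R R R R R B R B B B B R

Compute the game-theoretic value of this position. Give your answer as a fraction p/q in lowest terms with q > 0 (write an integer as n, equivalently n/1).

G_1 [R]  L=[]  R=[0]  = -1
G_2 [RR]  L=[]  R=[-1,0]  = -2
G_3 [RRR]  L=[]  R=[-2,-1,0]  = -3
G_4 [RRRR]  L=[]  R=[-3,-2,-1,0]  = -4
G_5 [RRRRR]  L=[]  R=[-4,-3,-2,-1,0]  = -5
G_6 [RRRRRB]  L=[-5]  R=[-4,-3,-2,-1,0]  = -9/2
G_7 [RRRRRBR]  L=[-5]  R=[-9/2,-4,-3,-2,-1,0]  = -19/4
G_8 [RRRRRBRB]  L=[-5,-19/4]  R=[-9/2,-4,-3,-2,-1,0]  = -37/8
G_9 [RRRRRBRBB]  L=[-5,-19/4,-37/8]  R=[-9/2,-4,-3,-2,-1,0]  = -73/16
G_10 [RRRRRBRBBB]  L=[-5,-19/4,-37/8,-73/16]  R=[-9/2,-4,-3,-2,-1,0]  = -145/32
G_11 [RRRRRBRBBBB]  L=[-5,-19/4,-37/8,-73/16,-145/32]  R=[-9/2,-4,-3,-2,-1,0]  = -289/64
G_12 [RRRRRBRBBBBR]  L=[-5,-19/4,-37/8,-73/16,-145/32]  R=[-289/64,-9/2,-4,-3,-2,-1,0]  = -579/128

-579/128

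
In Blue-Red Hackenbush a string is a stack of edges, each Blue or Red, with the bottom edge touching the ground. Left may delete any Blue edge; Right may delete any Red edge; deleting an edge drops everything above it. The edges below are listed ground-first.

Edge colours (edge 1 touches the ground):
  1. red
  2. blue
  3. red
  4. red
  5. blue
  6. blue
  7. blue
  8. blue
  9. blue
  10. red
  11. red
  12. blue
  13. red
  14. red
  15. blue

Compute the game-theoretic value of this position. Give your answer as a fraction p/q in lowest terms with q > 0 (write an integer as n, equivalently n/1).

Build val(s[:k]) for k = 1..15, string s = red blue red red blue blue blue blue blue red red blue red red blue.
r: Left { (no moves) }, Right { 0 } — simplest -1
rb: Left { -1 }, Right { 0 } — simplest -1/2
rbr: Left { -1 }, Right { -1/2 0 } — simplest -3/4
rbrr: Left { -1 }, Right { -3/4 -1/2 0 } — simplest -7/8
rbrrb: Left { -1 -7/8 }, Right { -3/4 -1/2 0 } — simplest -13/16
rbrrbb: Left { -1 -7/8 -13/16 }, Right { -3/4 -1/2 0 } — simplest -25/32
rbrrbbb: Left { -1 -7/8 -13/16 -25/32 }, Right { -3/4 -1/2 0 } — simplest -49/64
rbrrbbbb: Left { -1 -7/8 -13/16 -25/32 -49/64 }, Right { -3/4 -1/2 0 } — simplest -97/128
rbrrbbbbb: Left { -1 -7/8 -13/16 -25/32 -49/64 -97/128 }, Right { -3/4 -1/2 0 } — simplest -193/256
rbrrbbbbbr: Left { -1 -7/8 -13/16 -25/32 -49/64 -97/128 }, Right { -193/256 -3/4 -1/2 0 } — simplest -387/512
rbrrbbbbbrr: Left { -1 -7/8 -13/16 -25/32 -49/64 -97/128 }, Right { -387/512 -193/256 -3/4 -1/2 0 } — simplest -775/1024
rbrrbbbbbrrb: Left { -1 -7/8 -13/16 -25/32 -49/64 -97/128 -775/1024 }, Right { -387/512 -193/256 -3/4 -1/2 0 } — simplest -1549/2048
rbrrbbbbbrrbr: Left { -1 -7/8 -13/16 -25/32 -49/64 -97/128 -775/1024 }, Right { -1549/2048 -387/512 -193/256 -3/4 -1/2 0 } — simplest -3099/4096
rbrrbbbbbrrbrr: Left { -1 -7/8 -13/16 -25/32 -49/64 -97/128 -775/1024 }, Right { -3099/4096 -1549/2048 -387/512 -193/256 -3/4 -1/2 0 } — simplest -6199/8192
rbrrbbbbbrrbrrb: Left { -1 -7/8 -13/16 -25/32 -49/64 -97/128 -775/1024 -6199/8192 }, Right { -3099/4096 -1549/2048 -387/512 -193/256 -3/4 -1/2 0 } — simplest -12397/16384

-12397/16384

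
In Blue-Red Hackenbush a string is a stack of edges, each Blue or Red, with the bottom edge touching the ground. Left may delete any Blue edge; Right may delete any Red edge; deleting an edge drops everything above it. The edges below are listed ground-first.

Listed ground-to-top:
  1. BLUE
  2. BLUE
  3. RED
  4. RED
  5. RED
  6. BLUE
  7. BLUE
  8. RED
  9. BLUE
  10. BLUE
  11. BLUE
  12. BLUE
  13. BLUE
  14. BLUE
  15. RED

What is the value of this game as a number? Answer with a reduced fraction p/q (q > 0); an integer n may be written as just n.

B: Left { 0 }, Right { ∅ } = simplest 1
BB: Left { 0, 1 }, Right { ∅ } = simplest 2
BBR: Left { 0, 1 }, Right { 2 } = simplest 3/2
BBRR: Left { 0, 1 }, Right { 3/2, 2 } = simplest 5/4
BBRRR: Left { 0, 1 }, Right { 5/4, 3/2, 2 } = simplest 9/8
BBRRRB: Left { 0, 1, 9/8 }, Right { 5/4, 3/2, 2 } = simplest 19/16
BBRRRBB: Left { 0, 1, 9/8, 19/16 }, Right { 5/4, 3/2, 2 } = simplest 39/32
BBRRRBBR: Left { 0, 1, 9/8, 19/16 }, Right { 39/32, 5/4, 3/2, 2 } = simplest 77/64
BBRRRBBRB: Left { 0, 1, 9/8, 19/16, 77/64 }, Right { 39/32, 5/4, 3/2, 2 } = simplest 155/128
BBRRRBBRBB: Left { 0, 1, 9/8, 19/16, 77/64, 155/128 }, Right { 39/32, 5/4, 3/2, 2 } = simplest 311/256
BBRRRBBRBBB: Left { 0, 1, 9/8, 19/16, 77/64, 155/128, 311/256 }, Right { 39/32, 5/4, 3/2, 2 } = simplest 623/512
BBRRRBBRBBBB: Left { 0, 1, 9/8, 19/16, 77/64, 155/128, 311/256, 623/512 }, Right { 39/32, 5/4, 3/2, 2 } = simplest 1247/1024
BBRRRBBRBBBBB: Left { 0, 1, 9/8, 19/16, 77/64, 155/128, 311/256, 623/512, 1247/1024 }, Right { 39/32, 5/4, 3/2, 2 } = simplest 2495/2048
BBRRRBBRBBBBBB: Left { 0, 1, 9/8, 19/16, 77/64, 155/128, 311/256, 623/512, 1247/1024, 2495/2048 }, Right { 39/32, 5/4, 3/2, 2 } = simplest 4991/4096
BBRRRBBRBBBBBBR: Left { 0, 1, 9/8, 19/16, 77/64, 155/128, 311/256, 623/512, 1247/1024, 2495/2048 }, Right { 4991/4096, 39/32, 5/4, 3/2, 2 } = simplest 9981/8192

9981/8192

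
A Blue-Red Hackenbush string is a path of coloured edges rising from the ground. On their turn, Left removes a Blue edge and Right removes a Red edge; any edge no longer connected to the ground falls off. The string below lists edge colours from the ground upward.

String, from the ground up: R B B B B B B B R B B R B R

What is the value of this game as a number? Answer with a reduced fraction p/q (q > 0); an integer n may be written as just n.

-75/8192

Recurse on prefixes of the 14-edge string R B B B B B B B R B B R B R:
v(R) = {  | 0 } → -1
v(RB) = { -1 | 0 } → -1/2
v(RBB) = { -1, -1/2 | 0 } → -1/4
v(RBBB) = { -1, -1/2, -1/4 | 0 } → -1/8
v(RBBBB) = { -1, -1/2, -1/4, -1/8 | 0 } → -1/16
v(RBBBBB) = { -1, -1/2, -1/4, -1/8, -1/16 | 0 } → -1/32
v(RBBBBBB) = { -1, -1/2, -1/4, -1/8, -1/16, -1/32 | 0 } → -1/64
v(RBBBBBBB) = { -1, -1/2, -1/4, -1/8, -1/16, -1/32, -1/64 | 0 } → -1/128
v(RBBBBBBBR) = { -1, -1/2, -1/4, -1/8, -1/16, -1/32, -1/64 | -1/128, 0 } → -3/256
v(RBBBBBBBRB) = { -1, -1/2, -1/4, -1/8, -1/16, -1/32, -1/64, -3/256 | -1/128, 0 } → -5/512
v(RBBBBBBBRBB) = { -1, -1/2, -1/4, -1/8, -1/16, -1/32, -1/64, -3/256, -5/512 | -1/128, 0 } → -9/1024
v(RBBBBBBBRBBR) = { -1, -1/2, -1/4, -1/8, -1/16, -1/32, -1/64, -3/256, -5/512 | -9/1024, -1/128, 0 } → -19/2048
v(RBBBBBBBRBBRB) = { -1, -1/2, -1/4, -1/8, -1/16, -1/32, -1/64, -3/256, -5/512, -19/2048 | -9/1024, -1/128, 0 } → -37/4096
v(RBBBBBBBRBBRBR) = { -1, -1/2, -1/4, -1/8, -1/16, -1/32, -1/64, -3/256, -5/512, -19/2048 | -37/4096, -9/1024, -1/128, 0 } → -75/8192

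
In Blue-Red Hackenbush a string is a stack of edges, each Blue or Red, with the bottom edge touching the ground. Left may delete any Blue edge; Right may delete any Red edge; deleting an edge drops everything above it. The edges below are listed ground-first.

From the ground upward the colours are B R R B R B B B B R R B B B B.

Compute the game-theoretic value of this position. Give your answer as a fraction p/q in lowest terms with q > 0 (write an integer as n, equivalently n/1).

B: Left { 0 }, Right { ∅ } => simplest 1
BR: Left { 0 }, Right { 1 } => simplest 1/2
BRR: Left { 0 }, Right { 1/2,1 } => simplest 1/4
BRRB: Left { 0,1/4 }, Right { 1/2,1 } => simplest 3/8
BRRBR: Left { 0,1/4 }, Right { 3/8,1/2,1 } => simplest 5/16
BRRBRB: Left { 0,1/4,5/16 }, Right { 3/8,1/2,1 } => simplest 11/32
BRRBRBB: Left { 0,1/4,5/16,11/32 }, Right { 3/8,1/2,1 } => simplest 23/64
BRRBRBBB: Left { 0,1/4,5/16,11/32,23/64 }, Right { 3/8,1/2,1 } => simplest 47/128
BRRBRBBBB: Left { 0,1/4,5/16,11/32,23/64,47/128 }, Right { 3/8,1/2,1 } => simplest 95/256
BRRBRBBBBR: Left { 0,1/4,5/16,11/32,23/64,47/128 }, Right { 95/256,3/8,1/2,1 } => simplest 189/512
BRRBRBBBBRR: Left { 0,1/4,5/16,11/32,23/64,47/128 }, Right { 189/512,95/256,3/8,1/2,1 } => simplest 377/1024
BRRBRBBBBRRB: Left { 0,1/4,5/16,11/32,23/64,47/128,377/1024 }, Right { 189/512,95/256,3/8,1/2,1 } => simplest 755/2048
BRRBRBBBBRRBB: Left { 0,1/4,5/16,11/32,23/64,47/128,377/1024,755/2048 }, Right { 189/512,95/256,3/8,1/2,1 } => simplest 1511/4096
BRRBRBBBBRRBBB: Left { 0,1/4,5/16,11/32,23/64,47/128,377/1024,755/2048,1511/4096 }, Right { 189/512,95/256,3/8,1/2,1 } => simplest 3023/8192
BRRBRBBBBRRBBBB: Left { 0,1/4,5/16,11/32,23/64,47/128,377/1024,755/2048,1511/4096,3023/8192 }, Right { 189/512,95/256,3/8,1/2,1 } => simplest 6047/16384

6047/16384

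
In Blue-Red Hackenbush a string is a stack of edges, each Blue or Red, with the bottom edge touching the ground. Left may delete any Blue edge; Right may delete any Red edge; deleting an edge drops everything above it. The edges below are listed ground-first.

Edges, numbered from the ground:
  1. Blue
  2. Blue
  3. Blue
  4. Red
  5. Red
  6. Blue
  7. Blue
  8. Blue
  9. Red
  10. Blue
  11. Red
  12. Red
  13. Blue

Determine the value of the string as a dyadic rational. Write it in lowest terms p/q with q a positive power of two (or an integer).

Prefix values for Blue Blue Blue Red Red Blue Blue Blue Red Blue Red Red Blue via {L|R} + simplicity:
edge 1 of 13 (Blue): { 0 |  } gives 1
edge 2 of 13 (Blue): { 0 1 |  } gives 2
edge 3 of 13 (Blue): { 0 1 2 |  } gives 3
edge 4 of 13 (Red): { 0 1 2 | 3 } gives 5/2
edge 5 of 13 (Red): { 0 1 2 | 5/2 3 } gives 9/4
edge 6 of 13 (Blue): { 0 1 2 9/4 | 5/2 3 } gives 19/8
edge 7 of 13 (Blue): { 0 1 2 9/4 19/8 | 5/2 3 } gives 39/16
edge 8 of 13 (Blue): { 0 1 2 9/4 19/8 39/16 | 5/2 3 } gives 79/32
edge 9 of 13 (Red): { 0 1 2 9/4 19/8 39/16 | 79/32 5/2 3 } gives 157/64
edge 10 of 13 (Blue): { 0 1 2 9/4 19/8 39/16 157/64 | 79/32 5/2 3 } gives 315/128
edge 11 of 13 (Red): { 0 1 2 9/4 19/8 39/16 157/64 | 315/128 79/32 5/2 3 } gives 629/256
edge 12 of 13 (Red): { 0 1 2 9/4 19/8 39/16 157/64 | 629/256 315/128 79/32 5/2 3 } gives 1257/512
edge 13 of 13 (Blue): { 0 1 2 9/4 19/8 39/16 157/64 1257/512 | 629/256 315/128 79/32 5/2 3 } gives 2515/1024

2515/1024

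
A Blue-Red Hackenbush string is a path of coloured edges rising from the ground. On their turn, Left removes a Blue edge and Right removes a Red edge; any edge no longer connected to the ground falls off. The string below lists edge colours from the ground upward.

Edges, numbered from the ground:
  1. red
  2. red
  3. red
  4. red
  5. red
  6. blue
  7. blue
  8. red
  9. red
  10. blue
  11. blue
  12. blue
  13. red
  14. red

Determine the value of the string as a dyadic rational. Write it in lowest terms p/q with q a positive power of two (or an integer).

-2247/512

v_1 [r]  L=[—]  R=[0]  gives -1
v_2 [rr]  L=[—]  R=[-1 0]  gives -2
v_3 [rrr]  L=[—]  R=[-2 -1 0]  gives -3
v_4 [rrrr]  L=[—]  R=[-3 -2 -1 0]  gives -4
v_5 [rrrrr]  L=[—]  R=[-4 -3 -2 -1 0]  gives -5
v_6 [rrrrrb]  L=[-5]  R=[-4 -3 -2 -1 0]  gives -9/2
v_7 [rrrrrbb]  L=[-5 -9/2]  R=[-4 -3 -2 -1 0]  gives -17/4
v_8 [rrrrrbbr]  L=[-5 -9/2]  R=[-17/4 -4 -3 -2 -1 0]  gives -35/8
v_9 [rrrrrbbrr]  L=[-5 -9/2]  R=[-35/8 -17/4 -4 -3 -2 -1 0]  gives -71/16
v_10 [rrrrrbbrrb]  L=[-5 -9/2 -71/16]  R=[-35/8 -17/4 -4 -3 -2 -1 0]  gives -141/32
v_11 [rrrrrbbrrbb]  L=[-5 -9/2 -71/16 -141/32]  R=[-35/8 -17/4 -4 -3 -2 -1 0]  gives -281/64
v_12 [rrrrrbbrrbbb]  L=[-5 -9/2 -71/16 -141/32 -281/64]  R=[-35/8 -17/4 -4 -3 -2 -1 0]  gives -561/128
v_13 [rrrrrbbrrbbbr]  L=[-5 -9/2 -71/16 -141/32 -281/64]  R=[-561/128 -35/8 -17/4 -4 -3 -2 -1 0]  gives -1123/256
v_14 [rrrrrbbrrbbbrr]  L=[-5 -9/2 -71/16 -141/32 -281/64]  R=[-1123/256 -561/128 -35/8 -17/4 -4 -3 -2 -1 0]  gives -2247/512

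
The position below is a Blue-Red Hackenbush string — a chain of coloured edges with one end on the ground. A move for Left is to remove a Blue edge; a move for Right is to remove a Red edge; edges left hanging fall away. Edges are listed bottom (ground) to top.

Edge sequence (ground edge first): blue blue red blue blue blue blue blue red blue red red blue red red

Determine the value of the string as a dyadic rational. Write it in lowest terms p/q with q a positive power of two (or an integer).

16201/8192

Recurse on prefixes of the 15-edge string blue blue red blue blue blue blue blue red blue red red blue red red:
b: Left { 0 }, Right { ∅ } = simplest 1
bb: Left { 0, 1 }, Right { ∅ } = simplest 2
bbr: Left { 0, 1 }, Right { 2 } = simplest 3/2
bbrb: Left { 0, 1, 3/2 }, Right { 2 } = simplest 7/4
bbrbb: Left { 0, 1, 3/2, 7/4 }, Right { 2 } = simplest 15/8
bbrbbb: Left { 0, 1, 3/2, 7/4, 15/8 }, Right { 2 } = simplest 31/16
bbrbbbb: Left { 0, 1, 3/2, 7/4, 15/8, 31/16 }, Right { 2 } = simplest 63/32
bbrbbbbb: Left { 0, 1, 3/2, 7/4, 15/8, 31/16, 63/32 }, Right { 2 } = simplest 127/64
bbrbbbbbr: Left { 0, 1, 3/2, 7/4, 15/8, 31/16, 63/32 }, Right { 127/64, 2 } = simplest 253/128
bbrbbbbbrb: Left { 0, 1, 3/2, 7/4, 15/8, 31/16, 63/32, 253/128 }, Right { 127/64, 2 } = simplest 507/256
bbrbbbbbrbr: Left { 0, 1, 3/2, 7/4, 15/8, 31/16, 63/32, 253/128 }, Right { 507/256, 127/64, 2 } = simplest 1013/512
bbrbbbbbrbrr: Left { 0, 1, 3/2, 7/4, 15/8, 31/16, 63/32, 253/128 }, Right { 1013/512, 507/256, 127/64, 2 } = simplest 2025/1024
bbrbbbbbrbrrb: Left { 0, 1, 3/2, 7/4, 15/8, 31/16, 63/32, 253/128, 2025/1024 }, Right { 1013/512, 507/256, 127/64, 2 } = simplest 4051/2048
bbrbbbbbrbrrbr: Left { 0, 1, 3/2, 7/4, 15/8, 31/16, 63/32, 253/128, 2025/1024 }, Right { 4051/2048, 1013/512, 507/256, 127/64, 2 } = simplest 8101/4096
bbrbbbbbrbrrbrr: Left { 0, 1, 3/2, 7/4, 15/8, 31/16, 63/32, 253/128, 2025/1024 }, Right { 8101/4096, 4051/2048, 1013/512, 507/256, 127/64, 2 } = simplest 16201/8192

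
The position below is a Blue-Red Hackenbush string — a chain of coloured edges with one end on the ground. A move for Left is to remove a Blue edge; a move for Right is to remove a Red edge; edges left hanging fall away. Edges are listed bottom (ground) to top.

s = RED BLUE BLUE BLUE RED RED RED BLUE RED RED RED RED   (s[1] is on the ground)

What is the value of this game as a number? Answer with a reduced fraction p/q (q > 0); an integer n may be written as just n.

Prefix values for RED BLUE BLUE BLUE RED RED RED BLUE RED RED RED RED via {L|R} + simplicity:
edge 1 of 12 (RED): { · | 0 } -> -1
edge 2 of 12 (BLUE): { -1 | 0 } -> -1/2
edge 3 of 12 (BLUE): { -1,-1/2 | 0 } -> -1/4
edge 4 of 12 (BLUE): { -1,-1/2,-1/4 | 0 } -> -1/8
edge 5 of 12 (RED): { -1,-1/2,-1/4 | -1/8,0 } -> -3/16
edge 6 of 12 (RED): { -1,-1/2,-1/4 | -3/16,-1/8,0 } -> -7/32
edge 7 of 12 (RED): { -1,-1/2,-1/4 | -7/32,-3/16,-1/8,0 } -> -15/64
edge 8 of 12 (BLUE): { -1,-1/2,-1/4,-15/64 | -7/32,-3/16,-1/8,0 } -> -29/128
edge 9 of 12 (RED): { -1,-1/2,-1/4,-15/64 | -29/128,-7/32,-3/16,-1/8,0 } -> -59/256
edge 10 of 12 (RED): { -1,-1/2,-1/4,-15/64 | -59/256,-29/128,-7/32,-3/16,-1/8,0 } -> -119/512
edge 11 of 12 (RED): { -1,-1/2,-1/4,-15/64 | -119/512,-59/256,-29/128,-7/32,-3/16,-1/8,0 } -> -239/1024
edge 12 of 12 (RED): { -1,-1/2,-1/4,-15/64 | -239/1024,-119/512,-59/256,-29/128,-7/32,-3/16,-1/8,0 } -> -479/2048

-479/2048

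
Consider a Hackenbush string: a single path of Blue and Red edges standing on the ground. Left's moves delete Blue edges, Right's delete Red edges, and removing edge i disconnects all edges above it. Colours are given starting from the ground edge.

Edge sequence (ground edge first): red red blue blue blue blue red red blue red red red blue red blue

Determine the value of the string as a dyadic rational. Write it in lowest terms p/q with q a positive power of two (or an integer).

-9077/8192

r: Left { · }, Right { 0 } => simplest -1
rr: Left { · }, Right { -1 0 } => simplest -2
rrb: Left { -2 }, Right { -1 0 } => simplest -3/2
rrbb: Left { -2 -3/2 }, Right { -1 0 } => simplest -5/4
rrbbb: Left { -2 -3/2 -5/4 }, Right { -1 0 } => simplest -9/8
rrbbbb: Left { -2 -3/2 -5/4 -9/8 }, Right { -1 0 } => simplest -17/16
rrbbbbr: Left { -2 -3/2 -5/4 -9/8 }, Right { -17/16 -1 0 } => simplest -35/32
rrbbbbrr: Left { -2 -3/2 -5/4 -9/8 }, Right { -35/32 -17/16 -1 0 } => simplest -71/64
rrbbbbrrb: Left { -2 -3/2 -5/4 -9/8 -71/64 }, Right { -35/32 -17/16 -1 0 } => simplest -141/128
rrbbbbrrbr: Left { -2 -3/2 -5/4 -9/8 -71/64 }, Right { -141/128 -35/32 -17/16 -1 0 } => simplest -283/256
rrbbbbrrbrr: Left { -2 -3/2 -5/4 -9/8 -71/64 }, Right { -283/256 -141/128 -35/32 -17/16 -1 0 } => simplest -567/512
rrbbbbrrbrrr: Left { -2 -3/2 -5/4 -9/8 -71/64 }, Right { -567/512 -283/256 -141/128 -35/32 -17/16 -1 0 } => simplest -1135/1024
rrbbbbrrbrrrb: Left { -2 -3/2 -5/4 -9/8 -71/64 -1135/1024 }, Right { -567/512 -283/256 -141/128 -35/32 -17/16 -1 0 } => simplest -2269/2048
rrbbbbrrbrrrbr: Left { -2 -3/2 -5/4 -9/8 -71/64 -1135/1024 }, Right { -2269/2048 -567/512 -283/256 -141/128 -35/32 -17/16 -1 0 } => simplest -4539/4096
rrbbbbrrbrrrbrb: Left { -2 -3/2 -5/4 -9/8 -71/64 -1135/1024 -4539/4096 }, Right { -2269/2048 -567/512 -283/256 -141/128 -35/32 -17/16 -1 0 } => simplest -9077/8192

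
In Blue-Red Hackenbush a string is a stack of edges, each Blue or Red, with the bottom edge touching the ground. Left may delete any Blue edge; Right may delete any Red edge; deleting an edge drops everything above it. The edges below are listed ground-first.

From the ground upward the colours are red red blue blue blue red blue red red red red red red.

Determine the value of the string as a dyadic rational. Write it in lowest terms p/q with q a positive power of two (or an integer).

edge 1 of 13 (red): { (no moves) | 0 } → -1
edge 2 of 13 (red): { (no moves) | -1; 0 } → -2
edge 3 of 13 (blue): { -2 | -1; 0 } → -3/2
edge 4 of 13 (blue): { -2; -3/2 | -1; 0 } → -5/4
edge 5 of 13 (blue): { -2; -3/2; -5/4 | -1; 0 } → -9/8
edge 6 of 13 (red): { -2; -3/2; -5/4 | -9/8; -1; 0 } → -19/16
edge 7 of 13 (blue): { -2; -3/2; -5/4; -19/16 | -9/8; -1; 0 } → -37/32
edge 8 of 13 (red): { -2; -3/2; -5/4; -19/16 | -37/32; -9/8; -1; 0 } → -75/64
edge 9 of 13 (red): { -2; -3/2; -5/4; -19/16 | -75/64; -37/32; -9/8; -1; 0 } → -151/128
edge 10 of 13 (red): { -2; -3/2; -5/4; -19/16 | -151/128; -75/64; -37/32; -9/8; -1; 0 } → -303/256
edge 11 of 13 (red): { -2; -3/2; -5/4; -19/16 | -303/256; -151/128; -75/64; -37/32; -9/8; -1; 0 } → -607/512
edge 12 of 13 (red): { -2; -3/2; -5/4; -19/16 | -607/512; -303/256; -151/128; -75/64; -37/32; -9/8; -1; 0 } → -1215/1024
edge 13 of 13 (red): { -2; -3/2; -5/4; -19/16 | -1215/1024; -607/512; -303/256; -151/128; -75/64; -37/32; -9/8; -1; 0 } → -2431/2048

-2431/2048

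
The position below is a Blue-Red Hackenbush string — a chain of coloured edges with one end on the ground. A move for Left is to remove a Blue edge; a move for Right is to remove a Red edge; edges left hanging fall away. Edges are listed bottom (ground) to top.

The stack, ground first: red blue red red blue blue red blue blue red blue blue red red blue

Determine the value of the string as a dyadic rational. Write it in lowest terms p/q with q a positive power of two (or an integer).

-12877/16384

Build val(s[:k]) for k = 1..15, string s = red blue red red blue blue red blue blue red blue blue red red blue.
edge 1 of 15 (red): { · | 0 } — -1
edge 2 of 15 (blue): { -1 | 0 } — -1/2
edge 3 of 15 (red): { -1 | -1/2, 0 } — -3/4
edge 4 of 15 (red): { -1 | -3/4, -1/2, 0 } — -7/8
edge 5 of 15 (blue): { -1, -7/8 | -3/4, -1/2, 0 } — -13/16
edge 6 of 15 (blue): { -1, -7/8, -13/16 | -3/4, -1/2, 0 } — -25/32
edge 7 of 15 (red): { -1, -7/8, -13/16 | -25/32, -3/4, -1/2, 0 } — -51/64
edge 8 of 15 (blue): { -1, -7/8, -13/16, -51/64 | -25/32, -3/4, -1/2, 0 } — -101/128
edge 9 of 15 (blue): { -1, -7/8, -13/16, -51/64, -101/128 | -25/32, -3/4, -1/2, 0 } — -201/256
edge 10 of 15 (red): { -1, -7/8, -13/16, -51/64, -101/128 | -201/256, -25/32, -3/4, -1/2, 0 } — -403/512
edge 11 of 15 (blue): { -1, -7/8, -13/16, -51/64, -101/128, -403/512 | -201/256, -25/32, -3/4, -1/2, 0 } — -805/1024
edge 12 of 15 (blue): { -1, -7/8, -13/16, -51/64, -101/128, -403/512, -805/1024 | -201/256, -25/32, -3/4, -1/2, 0 } — -1609/2048
edge 13 of 15 (red): { -1, -7/8, -13/16, -51/64, -101/128, -403/512, -805/1024 | -1609/2048, -201/256, -25/32, -3/4, -1/2, 0 } — -3219/4096
edge 14 of 15 (red): { -1, -7/8, -13/16, -51/64, -101/128, -403/512, -805/1024 | -3219/4096, -1609/2048, -201/256, -25/32, -3/4, -1/2, 0 } — -6439/8192
edge 15 of 15 (blue): { -1, -7/8, -13/16, -51/64, -101/128, -403/512, -805/1024, -6439/8192 | -3219/4096, -1609/2048, -201/256, -25/32, -3/4, -1/2, 0 } — -12877/16384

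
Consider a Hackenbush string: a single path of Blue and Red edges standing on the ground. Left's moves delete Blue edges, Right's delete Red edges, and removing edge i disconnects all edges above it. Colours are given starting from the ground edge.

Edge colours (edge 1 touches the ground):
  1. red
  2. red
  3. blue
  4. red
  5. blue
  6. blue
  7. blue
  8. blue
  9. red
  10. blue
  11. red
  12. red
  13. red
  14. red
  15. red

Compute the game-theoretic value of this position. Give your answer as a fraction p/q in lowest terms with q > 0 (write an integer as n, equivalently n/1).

-12479/8192

Prefix values for red red blue red blue blue blue blue red blue red red red red red via {L|R} + simplicity:
val(r) = { — | 0 } — -1
val(rr) = { — | -1,0 } — -2
val(rrb) = { -2 | -1,0 } — -3/2
val(rrbr) = { -2 | -3/2,-1,0 } — -7/4
val(rrbrb) = { -2,-7/4 | -3/2,-1,0 } — -13/8
val(rrbrbb) = { -2,-7/4,-13/8 | -3/2,-1,0 } — -25/16
val(rrbrbbb) = { -2,-7/4,-13/8,-25/16 | -3/2,-1,0 } — -49/32
val(rrbrbbbb) = { -2,-7/4,-13/8,-25/16,-49/32 | -3/2,-1,0 } — -97/64
val(rrbrbbbbr) = { -2,-7/4,-13/8,-25/16,-49/32 | -97/64,-3/2,-1,0 } — -195/128
val(rrbrbbbbrb) = { -2,-7/4,-13/8,-25/16,-49/32,-195/128 | -97/64,-3/2,-1,0 } — -389/256
val(rrbrbbbbrbr) = { -2,-7/4,-13/8,-25/16,-49/32,-195/128 | -389/256,-97/64,-3/2,-1,0 } — -779/512
val(rrbrbbbbrbrr) = { -2,-7/4,-13/8,-25/16,-49/32,-195/128 | -779/512,-389/256,-97/64,-3/2,-1,0 } — -1559/1024
val(rrbrbbbbrbrrr) = { -2,-7/4,-13/8,-25/16,-49/32,-195/128 | -1559/1024,-779/512,-389/256,-97/64,-3/2,-1,0 } — -3119/2048
val(rrbrbbbbrbrrrr) = { -2,-7/4,-13/8,-25/16,-49/32,-195/128 | -3119/2048,-1559/1024,-779/512,-389/256,-97/64,-3/2,-1,0 } — -6239/4096
val(rrbrbbbbrbrrrrr) = { -2,-7/4,-13/8,-25/16,-49/32,-195/128 | -6239/4096,-3119/2048,-1559/1024,-779/512,-389/256,-97/64,-3/2,-1,0 } — -12479/8192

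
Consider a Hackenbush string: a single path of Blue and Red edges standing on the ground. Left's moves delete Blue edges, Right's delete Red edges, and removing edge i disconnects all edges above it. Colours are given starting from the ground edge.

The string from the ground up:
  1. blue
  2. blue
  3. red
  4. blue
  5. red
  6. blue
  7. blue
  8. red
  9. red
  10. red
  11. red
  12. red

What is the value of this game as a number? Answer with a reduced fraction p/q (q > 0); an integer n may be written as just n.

1729/1024

Recurse on prefixes of the 12-edge string blue blue red blue red blue blue red red red red red:
value_1 [b]  L=[0]  R=[—]  → 1
value_2 [bb]  L=[0; 1]  R=[—]  → 2
value_3 [bbr]  L=[0; 1]  R=[2]  → 3/2
value_4 [bbrb]  L=[0; 1; 3/2]  R=[2]  → 7/4
value_5 [bbrbr]  L=[0; 1; 3/2]  R=[7/4; 2]  → 13/8
value_6 [bbrbrb]  L=[0; 1; 3/2; 13/8]  R=[7/4; 2]  → 27/16
value_7 [bbrbrbb]  L=[0; 1; 3/2; 13/8; 27/16]  R=[7/4; 2]  → 55/32
value_8 [bbrbrbbr]  L=[0; 1; 3/2; 13/8; 27/16]  R=[55/32; 7/4; 2]  → 109/64
value_9 [bbrbrbbrr]  L=[0; 1; 3/2; 13/8; 27/16]  R=[109/64; 55/32; 7/4; 2]  → 217/128
value_10 [bbrbrbbrrr]  L=[0; 1; 3/2; 13/8; 27/16]  R=[217/128; 109/64; 55/32; 7/4; 2]  → 433/256
value_11 [bbrbrbbrrrr]  L=[0; 1; 3/2; 13/8; 27/16]  R=[433/256; 217/128; 109/64; 55/32; 7/4; 2]  → 865/512
value_12 [bbrbrbbrrrrr]  L=[0; 1; 3/2; 13/8; 27/16]  R=[865/512; 433/256; 217/128; 109/64; 55/32; 7/4; 2]  → 1729/1024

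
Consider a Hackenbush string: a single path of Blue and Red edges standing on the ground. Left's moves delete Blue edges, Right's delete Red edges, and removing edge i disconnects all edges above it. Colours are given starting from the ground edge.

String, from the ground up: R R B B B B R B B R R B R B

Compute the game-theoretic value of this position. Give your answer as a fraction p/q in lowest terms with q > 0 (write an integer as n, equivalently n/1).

Recurse on prefixes of the 14-edge string R R B B B B R B B R R B R B:
edge 1 of 14 (R): {  | 0 } ⇒ -1
edge 2 of 14 (R): {  | -1,0 } ⇒ -2
edge 3 of 14 (B): { -2 | -1,0 } ⇒ -3/2
edge 4 of 14 (B): { -2,-3/2 | -1,0 } ⇒ -5/4
edge 5 of 14 (B): { -2,-3/2,-5/4 | -1,0 } ⇒ -9/8
edge 6 of 14 (B): { -2,-3/2,-5/4,-9/8 | -1,0 } ⇒ -17/16
edge 7 of 14 (R): { -2,-3/2,-5/4,-9/8 | -17/16,-1,0 } ⇒ -35/32
edge 8 of 14 (B): { -2,-3/2,-5/4,-9/8,-35/32 | -17/16,-1,0 } ⇒ -69/64
edge 9 of 14 (B): { -2,-3/2,-5/4,-9/8,-35/32,-69/64 | -17/16,-1,0 } ⇒ -137/128
edge 10 of 14 (R): { -2,-3/2,-5/4,-9/8,-35/32,-69/64 | -137/128,-17/16,-1,0 } ⇒ -275/256
edge 11 of 14 (R): { -2,-3/2,-5/4,-9/8,-35/32,-69/64 | -275/256,-137/128,-17/16,-1,0 } ⇒ -551/512
edge 12 of 14 (B): { -2,-3/2,-5/4,-9/8,-35/32,-69/64,-551/512 | -275/256,-137/128,-17/16,-1,0 } ⇒ -1101/1024
edge 13 of 14 (R): { -2,-3/2,-5/4,-9/8,-35/32,-69/64,-551/512 | -1101/1024,-275/256,-137/128,-17/16,-1,0 } ⇒ -2203/2048
edge 14 of 14 (B): { -2,-3/2,-5/4,-9/8,-35/32,-69/64,-551/512,-2203/2048 | -1101/1024,-275/256,-137/128,-17/16,-1,0 } ⇒ -4405/4096

-4405/4096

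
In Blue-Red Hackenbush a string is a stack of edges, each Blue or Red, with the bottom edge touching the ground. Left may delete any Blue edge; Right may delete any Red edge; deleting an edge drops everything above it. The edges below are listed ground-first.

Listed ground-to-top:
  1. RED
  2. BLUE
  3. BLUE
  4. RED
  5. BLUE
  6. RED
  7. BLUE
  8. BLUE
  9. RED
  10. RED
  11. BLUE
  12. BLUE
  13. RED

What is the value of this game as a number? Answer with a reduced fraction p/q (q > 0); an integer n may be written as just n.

-1331/4096

1 of 13 · R · max L −∞ · min R 0 gives -1
2 of 13 · RB · max L -1 · min R 0 gives -1/2
3 of 13 · RBB · max L -1/2 · min R 0 gives -1/4
4 of 13 · RBBR · max L -1/2 · min R -1/4 gives -3/8
5 of 13 · RBBRB · max L -3/8 · min R -1/4 gives -5/16
6 of 13 · RBBRBR · max L -3/8 · min R -5/16 gives -11/32
7 of 13 · RBBRBRB · max L -11/32 · min R -5/16 gives -21/64
8 of 13 · RBBRBRBB · max L -21/64 · min R -5/16 gives -41/128
9 of 13 · RBBRBRBBR · max L -21/64 · min R -41/128 gives -83/256
10 of 13 · RBBRBRBBRR · max L -21/64 · min R -83/256 gives -167/512
11 of 13 · RBBRBRBBRRB · max L -167/512 · min R -83/256 gives -333/1024
12 of 13 · RBBRBRBBRRBB · max L -333/1024 · min R -83/256 gives -665/2048
13 of 13 · RBBRBRBBRRBBR · max L -333/1024 · min R -665/2048 gives -1331/4096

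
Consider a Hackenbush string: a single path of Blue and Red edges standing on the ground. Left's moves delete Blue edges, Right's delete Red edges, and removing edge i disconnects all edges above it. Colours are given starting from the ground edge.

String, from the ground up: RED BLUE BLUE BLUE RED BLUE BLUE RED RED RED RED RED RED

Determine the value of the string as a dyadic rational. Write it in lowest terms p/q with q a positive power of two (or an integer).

-639/4096

G_1 [R]  L=[]  R=[0]  => -1
G_2 [RB]  L=[-1]  R=[0]  => -1/2
G_3 [RBB]  L=[-1, -1/2]  R=[0]  => -1/4
G_4 [RBBB]  L=[-1, -1/2, -1/4]  R=[0]  => -1/8
G_5 [RBBBR]  L=[-1, -1/2, -1/4]  R=[-1/8, 0]  => -3/16
G_6 [RBBBRB]  L=[-1, -1/2, -1/4, -3/16]  R=[-1/8, 0]  => -5/32
G_7 [RBBBRBB]  L=[-1, -1/2, -1/4, -3/16, -5/32]  R=[-1/8, 0]  => -9/64
G_8 [RBBBRBBR]  L=[-1, -1/2, -1/4, -3/16, -5/32]  R=[-9/64, -1/8, 0]  => -19/128
G_9 [RBBBRBBRR]  L=[-1, -1/2, -1/4, -3/16, -5/32]  R=[-19/128, -9/64, -1/8, 0]  => -39/256
G_10 [RBBBRBBRRR]  L=[-1, -1/2, -1/4, -3/16, -5/32]  R=[-39/256, -19/128, -9/64, -1/8, 0]  => -79/512
G_11 [RBBBRBBRRRR]  L=[-1, -1/2, -1/4, -3/16, -5/32]  R=[-79/512, -39/256, -19/128, -9/64, -1/8, 0]  => -159/1024
G_12 [RBBBRBBRRRRR]  L=[-1, -1/2, -1/4, -3/16, -5/32]  R=[-159/1024, -79/512, -39/256, -19/128, -9/64, -1/8, 0]  => -319/2048
G_13 [RBBBRBBRRRRRR]  L=[-1, -1/2, -1/4, -3/16, -5/32]  R=[-319/2048, -159/1024, -79/512, -39/256, -19/128, -9/64, -1/8, 0]  => -639/4096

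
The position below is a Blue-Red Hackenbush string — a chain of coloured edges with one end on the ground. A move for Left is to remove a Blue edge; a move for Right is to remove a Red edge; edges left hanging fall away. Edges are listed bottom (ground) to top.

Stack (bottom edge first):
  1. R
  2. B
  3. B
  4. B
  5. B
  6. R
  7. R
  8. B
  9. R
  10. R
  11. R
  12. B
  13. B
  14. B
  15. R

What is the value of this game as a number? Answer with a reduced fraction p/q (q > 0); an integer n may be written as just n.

Prefix values for R B B B B R R B R R R B B B R via {L|R} + simplicity:
step 1: add R to get R; options L={ · } R={ 0 } gives -1
step 2: add B to get RB; options L={ -1 } R={ 0 } gives -1/2
step 3: add B to get RBB; options L={ -1, -1/2 } R={ 0 } gives -1/4
step 4: add B to get RBBB; options L={ -1, -1/2, -1/4 } R={ 0 } gives -1/8
step 5: add B to get RBBBB; options L={ -1, -1/2, -1/4, -1/8 } R={ 0 } gives -1/16
step 6: add R to get RBBBBR; options L={ -1, -1/2, -1/4, -1/8 } R={ -1/16, 0 } gives -3/32
step 7: add R to get RBBBBRR; options L={ -1, -1/2, -1/4, -1/8 } R={ -3/32, -1/16, 0 } gives -7/64
step 8: add B to get RBBBBRRB; options L={ -1, -1/2, -1/4, -1/8, -7/64 } R={ -3/32, -1/16, 0 } gives -13/128
step 9: add R to get RBBBBRRBR; options L={ -1, -1/2, -1/4, -1/8, -7/64 } R={ -13/128, -3/32, -1/16, 0 } gives -27/256
step 10: add R to get RBBBBRRBRR; options L={ -1, -1/2, -1/4, -1/8, -7/64 } R={ -27/256, -13/128, -3/32, -1/16, 0 } gives -55/512
step 11: add R to get RBBBBRRBRRR; options L={ -1, -1/2, -1/4, -1/8, -7/64 } R={ -55/512, -27/256, -13/128, -3/32, -1/16, 0 } gives -111/1024
step 12: add B to get RBBBBRRBRRRB; options L={ -1, -1/2, -1/4, -1/8, -7/64, -111/1024 } R={ -55/512, -27/256, -13/128, -3/32, -1/16, 0 } gives -221/2048
step 13: add B to get RBBBBRRBRRRBB; options L={ -1, -1/2, -1/4, -1/8, -7/64, -111/1024, -221/2048 } R={ -55/512, -27/256, -13/128, -3/32, -1/16, 0 } gives -441/4096
step 14: add B to get RBBBBRRBRRRBBB; options L={ -1, -1/2, -1/4, -1/8, -7/64, -111/1024, -221/2048, -441/4096 } R={ -55/512, -27/256, -13/128, -3/32, -1/16, 0 } gives -881/8192
step 15: add R to get RBBBBRRBRRRBBBR; options L={ -1, -1/2, -1/4, -1/8, -7/64, -111/1024, -221/2048, -441/4096 } R={ -881/8192, -55/512, -27/256, -13/128, -3/32, -1/16, 0 } gives -1763/16384

-1763/16384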